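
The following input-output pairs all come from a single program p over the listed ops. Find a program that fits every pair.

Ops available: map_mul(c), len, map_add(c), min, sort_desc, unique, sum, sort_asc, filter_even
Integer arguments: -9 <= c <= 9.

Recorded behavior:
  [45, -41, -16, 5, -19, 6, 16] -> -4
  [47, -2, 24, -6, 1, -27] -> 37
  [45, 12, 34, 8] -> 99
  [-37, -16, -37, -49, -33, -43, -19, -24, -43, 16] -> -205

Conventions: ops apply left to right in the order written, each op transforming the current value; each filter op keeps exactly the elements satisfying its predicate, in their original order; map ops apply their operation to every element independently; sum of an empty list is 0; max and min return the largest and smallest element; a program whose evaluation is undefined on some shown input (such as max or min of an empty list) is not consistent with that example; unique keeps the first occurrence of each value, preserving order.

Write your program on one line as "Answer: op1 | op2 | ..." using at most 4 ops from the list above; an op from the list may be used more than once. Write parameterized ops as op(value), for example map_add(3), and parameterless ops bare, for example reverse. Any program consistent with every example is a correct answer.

unique | sort_asc | sum

Check, running the answer program on each example:
  [45, -41, -16, 5, -19, 6, 16] -> [45, -41, -16, 5, -19, 6, 16] -> [-41, -19, -16, 5, 6, 16, 45] -> -4
  [47, -2, 24, -6, 1, -27] -> [47, -2, 24, -6, 1, -27] -> [-27, -6, -2, 1, 24, 47] -> 37
  [45, 12, 34, 8] -> [45, 12, 34, 8] -> [8, 12, 34, 45] -> 99
  [-37, -16, -37, -49, -33, -43, -19, -24, -43, 16] -> [-37, -16, -49, -33, -43, -19, -24, 16] -> [-49, -43, -37, -33, -24, -19, -16, 16] -> -205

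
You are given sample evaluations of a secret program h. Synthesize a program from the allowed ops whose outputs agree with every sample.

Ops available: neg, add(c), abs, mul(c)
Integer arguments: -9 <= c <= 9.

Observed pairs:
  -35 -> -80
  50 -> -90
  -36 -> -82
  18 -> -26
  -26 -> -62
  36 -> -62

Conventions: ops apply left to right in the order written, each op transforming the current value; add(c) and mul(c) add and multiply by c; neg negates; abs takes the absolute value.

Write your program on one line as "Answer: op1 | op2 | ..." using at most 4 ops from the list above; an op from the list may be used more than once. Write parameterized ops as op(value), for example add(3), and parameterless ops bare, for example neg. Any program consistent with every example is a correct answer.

neg | add(5) | abs | mul(-2)

Check, running the answer program on each example:
  -35 -> 35 -> 40 -> 40 -> -80
  50 -> -50 -> -45 -> 45 -> -90
  -36 -> 36 -> 41 -> 41 -> -82
  18 -> -18 -> -13 -> 13 -> -26
  -26 -> 26 -> 31 -> 31 -> -62
  36 -> -36 -> -31 -> 31 -> -62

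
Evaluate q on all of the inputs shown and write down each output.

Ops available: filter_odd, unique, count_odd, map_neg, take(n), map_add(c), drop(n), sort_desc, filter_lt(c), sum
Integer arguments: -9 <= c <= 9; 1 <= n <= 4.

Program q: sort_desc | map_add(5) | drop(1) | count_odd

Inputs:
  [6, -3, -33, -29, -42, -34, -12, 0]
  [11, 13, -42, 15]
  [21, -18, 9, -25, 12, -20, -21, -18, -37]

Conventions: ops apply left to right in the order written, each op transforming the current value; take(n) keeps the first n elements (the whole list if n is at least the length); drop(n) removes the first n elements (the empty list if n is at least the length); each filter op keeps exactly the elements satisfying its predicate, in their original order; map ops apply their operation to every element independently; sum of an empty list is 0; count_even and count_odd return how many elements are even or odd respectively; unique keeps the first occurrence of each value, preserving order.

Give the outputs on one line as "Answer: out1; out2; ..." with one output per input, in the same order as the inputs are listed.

Execution, op by op:
  [6, -3, -33, -29, -42, -34, -12, 0] -> [6, 0, -3, -12, -29, -33, -34, -42] -> [11, 5, 2, -7, -24, -28, -29, -37] -> [5, 2, -7, -24, -28, -29, -37] -> 4
  [11, 13, -42, 15] -> [15, 13, 11, -42] -> [20, 18, 16, -37] -> [18, 16, -37] -> 1
  [21, -18, 9, -25, 12, -20, -21, -18, -37] -> [21, 12, 9, -18, -18, -20, -21, -25, -37] -> [26, 17, 14, -13, -13, -15, -16, -20, -32] -> [17, 14, -13, -13, -15, -16, -20, -32] -> 4

4; 1; 4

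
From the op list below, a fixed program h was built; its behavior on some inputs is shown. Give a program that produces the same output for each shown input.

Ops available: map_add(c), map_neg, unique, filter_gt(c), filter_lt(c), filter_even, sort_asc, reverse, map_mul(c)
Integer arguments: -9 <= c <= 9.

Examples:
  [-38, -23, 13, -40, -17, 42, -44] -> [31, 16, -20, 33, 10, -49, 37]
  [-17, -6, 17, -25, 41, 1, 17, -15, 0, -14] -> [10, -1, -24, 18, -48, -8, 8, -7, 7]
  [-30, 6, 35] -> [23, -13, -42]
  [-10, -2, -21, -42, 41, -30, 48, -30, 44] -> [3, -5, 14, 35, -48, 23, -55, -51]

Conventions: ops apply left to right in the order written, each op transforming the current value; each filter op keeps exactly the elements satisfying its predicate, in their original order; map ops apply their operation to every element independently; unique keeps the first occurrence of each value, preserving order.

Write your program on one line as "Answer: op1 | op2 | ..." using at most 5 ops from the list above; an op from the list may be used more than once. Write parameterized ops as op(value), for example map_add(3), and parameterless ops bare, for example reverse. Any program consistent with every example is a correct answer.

unique | map_add(4) | map_add(3) | map_neg

Check, running the answer program on each example:
  [-38, -23, 13, -40, -17, 42, -44] -> [-38, -23, 13, -40, -17, 42, -44] -> [-34, -19, 17, -36, -13, 46, -40] -> [-31, -16, 20, -33, -10, 49, -37] -> [31, 16, -20, 33, 10, -49, 37]
  [-17, -6, 17, -25, 41, 1, 17, -15, 0, -14] -> [-17, -6, 17, -25, 41, 1, -15, 0, -14] -> [-13, -2, 21, -21, 45, 5, -11, 4, -10] -> [-10, 1, 24, -18, 48, 8, -8, 7, -7] -> [10, -1, -24, 18, -48, -8, 8, -7, 7]
  [-30, 6, 35] -> [-30, 6, 35] -> [-26, 10, 39] -> [-23, 13, 42] -> [23, -13, -42]
  [-10, -2, -21, -42, 41, -30, 48, -30, 44] -> [-10, -2, -21, -42, 41, -30, 48, 44] -> [-6, 2, -17, -38, 45, -26, 52, 48] -> [-3, 5, -14, -35, 48, -23, 55, 51] -> [3, -5, 14, 35, -48, 23, -55, -51]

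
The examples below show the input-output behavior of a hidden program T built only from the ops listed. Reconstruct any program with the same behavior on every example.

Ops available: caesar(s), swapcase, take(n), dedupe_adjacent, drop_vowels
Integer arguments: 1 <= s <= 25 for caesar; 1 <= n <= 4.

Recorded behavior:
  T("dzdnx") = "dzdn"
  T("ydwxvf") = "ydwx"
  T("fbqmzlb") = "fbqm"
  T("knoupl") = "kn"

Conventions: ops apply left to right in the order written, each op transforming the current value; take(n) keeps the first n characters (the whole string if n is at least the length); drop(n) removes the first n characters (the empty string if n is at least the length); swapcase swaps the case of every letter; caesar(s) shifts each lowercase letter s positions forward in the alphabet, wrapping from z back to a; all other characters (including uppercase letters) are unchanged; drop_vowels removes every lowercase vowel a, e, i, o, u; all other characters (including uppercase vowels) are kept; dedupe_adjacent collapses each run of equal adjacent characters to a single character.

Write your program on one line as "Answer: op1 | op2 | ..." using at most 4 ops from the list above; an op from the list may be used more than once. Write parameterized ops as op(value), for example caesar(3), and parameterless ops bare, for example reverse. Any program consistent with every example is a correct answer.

swapcase | take(4) | swapcase | drop_vowels

Check, running the answer program on each example:
  "dzdnx" -> "DZDNX" -> "DZDN" -> "dzdn" -> "dzdn"
  "ydwxvf" -> "YDWXVF" -> "YDWX" -> "ydwx" -> "ydwx"
  "fbqmzlb" -> "FBQMZLB" -> "FBQM" -> "fbqm" -> "fbqm"
  "knoupl" -> "KNOUPL" -> "KNOU" -> "knou" -> "kn"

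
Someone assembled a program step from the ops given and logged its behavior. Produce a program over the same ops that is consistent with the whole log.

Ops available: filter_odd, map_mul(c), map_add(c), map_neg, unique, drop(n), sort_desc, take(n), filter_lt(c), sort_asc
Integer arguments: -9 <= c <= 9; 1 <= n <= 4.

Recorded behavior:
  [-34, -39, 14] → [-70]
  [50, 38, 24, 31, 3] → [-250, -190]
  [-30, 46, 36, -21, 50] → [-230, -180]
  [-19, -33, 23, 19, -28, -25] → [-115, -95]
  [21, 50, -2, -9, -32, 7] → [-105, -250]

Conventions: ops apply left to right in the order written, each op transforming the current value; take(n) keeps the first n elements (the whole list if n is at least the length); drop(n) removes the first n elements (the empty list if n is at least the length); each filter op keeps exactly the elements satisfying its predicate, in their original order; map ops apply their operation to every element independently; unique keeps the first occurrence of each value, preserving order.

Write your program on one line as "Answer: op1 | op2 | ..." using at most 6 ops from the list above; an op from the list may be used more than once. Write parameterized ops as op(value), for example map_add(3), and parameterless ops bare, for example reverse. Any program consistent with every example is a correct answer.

map_neg | filter_lt(6) | take(4) | take(2) | map_mul(5)

Check, running the answer program on each example:
  [-34, -39, 14] -> [34, 39, -14] -> [-14] -> [-14] -> [-14] -> [-70]
  [50, 38, 24, 31, 3] -> [-50, -38, -24, -31, -3] -> [-50, -38, -24, -31, -3] -> [-50, -38, -24, -31] -> [-50, -38] -> [-250, -190]
  [-30, 46, 36, -21, 50] -> [30, -46, -36, 21, -50] -> [-46, -36, -50] -> [-46, -36, -50] -> [-46, -36] -> [-230, -180]
  [-19, -33, 23, 19, -28, -25] -> [19, 33, -23, -19, 28, 25] -> [-23, -19] -> [-23, -19] -> [-23, -19] -> [-115, -95]
  [21, 50, -2, -9, -32, 7] -> [-21, -50, 2, 9, 32, -7] -> [-21, -50, 2, -7] -> [-21, -50, 2, -7] -> [-21, -50] -> [-105, -250]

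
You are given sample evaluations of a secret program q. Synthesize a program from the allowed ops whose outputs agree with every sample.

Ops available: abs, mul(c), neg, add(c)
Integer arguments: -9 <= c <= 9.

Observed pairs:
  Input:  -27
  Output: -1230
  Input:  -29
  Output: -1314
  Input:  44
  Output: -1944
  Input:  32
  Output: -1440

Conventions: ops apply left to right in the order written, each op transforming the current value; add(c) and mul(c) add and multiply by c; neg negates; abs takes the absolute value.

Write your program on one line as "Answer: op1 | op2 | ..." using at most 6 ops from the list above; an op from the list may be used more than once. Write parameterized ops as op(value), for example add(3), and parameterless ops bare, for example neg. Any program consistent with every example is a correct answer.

abs | mul(-7) | add(-9) | add(-7) | mul(-6) | neg

Check, running the answer program on each example:
  -27 -> 27 -> -189 -> -198 -> -205 -> 1230 -> -1230
  -29 -> 29 -> -203 -> -212 -> -219 -> 1314 -> -1314
  44 -> 44 -> -308 -> -317 -> -324 -> 1944 -> -1944
  32 -> 32 -> -224 -> -233 -> -240 -> 1440 -> -1440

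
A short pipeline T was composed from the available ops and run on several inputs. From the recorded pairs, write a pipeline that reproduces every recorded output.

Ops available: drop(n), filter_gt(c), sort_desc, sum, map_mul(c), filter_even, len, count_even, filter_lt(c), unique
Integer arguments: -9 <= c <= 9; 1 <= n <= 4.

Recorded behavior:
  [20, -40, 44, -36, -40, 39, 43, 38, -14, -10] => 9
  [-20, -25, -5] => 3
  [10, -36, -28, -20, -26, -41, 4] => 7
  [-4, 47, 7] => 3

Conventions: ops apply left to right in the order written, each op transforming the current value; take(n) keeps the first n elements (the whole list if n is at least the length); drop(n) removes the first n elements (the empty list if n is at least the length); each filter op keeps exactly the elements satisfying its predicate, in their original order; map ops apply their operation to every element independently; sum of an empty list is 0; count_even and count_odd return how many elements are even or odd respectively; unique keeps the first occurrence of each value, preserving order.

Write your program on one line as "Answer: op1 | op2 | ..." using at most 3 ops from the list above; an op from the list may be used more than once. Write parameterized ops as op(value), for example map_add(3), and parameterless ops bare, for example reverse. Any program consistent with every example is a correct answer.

unique | len

Check, running the answer program on each example:
  [20, -40, 44, -36, -40, 39, 43, 38, -14, -10] -> [20, -40, 44, -36, 39, 43, 38, -14, -10] -> 9
  [-20, -25, -5] -> [-20, -25, -5] -> 3
  [10, -36, -28, -20, -26, -41, 4] -> [10, -36, -28, -20, -26, -41, 4] -> 7
  [-4, 47, 7] -> [-4, 47, 7] -> 3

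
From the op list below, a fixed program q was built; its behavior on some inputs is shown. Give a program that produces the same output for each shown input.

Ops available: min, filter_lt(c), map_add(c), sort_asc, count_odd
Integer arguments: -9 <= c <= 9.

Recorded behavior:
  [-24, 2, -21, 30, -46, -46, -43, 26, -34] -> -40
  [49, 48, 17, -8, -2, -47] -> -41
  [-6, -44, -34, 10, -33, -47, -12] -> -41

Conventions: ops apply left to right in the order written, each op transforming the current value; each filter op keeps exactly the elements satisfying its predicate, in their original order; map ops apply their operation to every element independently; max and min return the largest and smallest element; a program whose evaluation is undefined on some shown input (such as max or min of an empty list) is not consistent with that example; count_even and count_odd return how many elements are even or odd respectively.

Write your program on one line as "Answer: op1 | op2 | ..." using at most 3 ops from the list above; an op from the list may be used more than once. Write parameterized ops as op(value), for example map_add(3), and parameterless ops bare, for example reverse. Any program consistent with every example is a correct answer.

sort_asc | map_add(6) | min

Check, running the answer program on each example:
  [-24, 2, -21, 30, -46, -46, -43, 26, -34] -> [-46, -46, -43, -34, -24, -21, 2, 26, 30] -> [-40, -40, -37, -28, -18, -15, 8, 32, 36] -> -40
  [49, 48, 17, -8, -2, -47] -> [-47, -8, -2, 17, 48, 49] -> [-41, -2, 4, 23, 54, 55] -> -41
  [-6, -44, -34, 10, -33, -47, -12] -> [-47, -44, -34, -33, -12, -6, 10] -> [-41, -38, -28, -27, -6, 0, 16] -> -41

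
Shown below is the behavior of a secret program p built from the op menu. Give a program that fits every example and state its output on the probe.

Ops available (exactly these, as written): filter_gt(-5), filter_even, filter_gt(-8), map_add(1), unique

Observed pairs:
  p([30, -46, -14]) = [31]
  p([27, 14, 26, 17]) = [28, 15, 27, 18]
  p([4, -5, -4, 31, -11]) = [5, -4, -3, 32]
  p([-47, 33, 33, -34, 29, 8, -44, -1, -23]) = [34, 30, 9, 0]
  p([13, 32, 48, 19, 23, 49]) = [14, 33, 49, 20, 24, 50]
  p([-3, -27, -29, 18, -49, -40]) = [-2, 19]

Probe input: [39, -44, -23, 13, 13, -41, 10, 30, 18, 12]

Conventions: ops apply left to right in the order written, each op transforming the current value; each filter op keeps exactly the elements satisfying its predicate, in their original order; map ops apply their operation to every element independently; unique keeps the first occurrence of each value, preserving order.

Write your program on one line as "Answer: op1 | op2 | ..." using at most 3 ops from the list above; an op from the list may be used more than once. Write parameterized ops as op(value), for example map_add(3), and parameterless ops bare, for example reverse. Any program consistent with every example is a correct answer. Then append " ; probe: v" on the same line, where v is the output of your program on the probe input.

map_add(1) | filter_gt(-5) | unique ; probe: [40, 14, 11, 31, 19, 13]

Check, running the answer program on each example:
  [30, -46, -14] -> [31, -45, -13] -> [31] -> [31]
  [27, 14, 26, 17] -> [28, 15, 27, 18] -> [28, 15, 27, 18] -> [28, 15, 27, 18]
  [4, -5, -4, 31, -11] -> [5, -4, -3, 32, -10] -> [5, -4, -3, 32] -> [5, -4, -3, 32]
  [-47, 33, 33, -34, 29, 8, -44, -1, -23] -> [-46, 34, 34, -33, 30, 9, -43, 0, -22] -> [34, 34, 30, 9, 0] -> [34, 30, 9, 0]
  [13, 32, 48, 19, 23, 49] -> [14, 33, 49, 20, 24, 50] -> [14, 33, 49, 20, 24, 50] -> [14, 33, 49, 20, 24, 50]
  [-3, -27, -29, 18, -49, -40] -> [-2, -26, -28, 19, -48, -39] -> [-2, 19] -> [-2, 19]
  probe: [39, -44, -23, 13, 13, -41, 10, 30, 18, 12] -> [40, -43, -22, 14, 14, -40, 11, 31, 19, 13] -> [40, 14, 14, 11, 31, 19, 13] -> [40, 14, 11, 31, 19, 13]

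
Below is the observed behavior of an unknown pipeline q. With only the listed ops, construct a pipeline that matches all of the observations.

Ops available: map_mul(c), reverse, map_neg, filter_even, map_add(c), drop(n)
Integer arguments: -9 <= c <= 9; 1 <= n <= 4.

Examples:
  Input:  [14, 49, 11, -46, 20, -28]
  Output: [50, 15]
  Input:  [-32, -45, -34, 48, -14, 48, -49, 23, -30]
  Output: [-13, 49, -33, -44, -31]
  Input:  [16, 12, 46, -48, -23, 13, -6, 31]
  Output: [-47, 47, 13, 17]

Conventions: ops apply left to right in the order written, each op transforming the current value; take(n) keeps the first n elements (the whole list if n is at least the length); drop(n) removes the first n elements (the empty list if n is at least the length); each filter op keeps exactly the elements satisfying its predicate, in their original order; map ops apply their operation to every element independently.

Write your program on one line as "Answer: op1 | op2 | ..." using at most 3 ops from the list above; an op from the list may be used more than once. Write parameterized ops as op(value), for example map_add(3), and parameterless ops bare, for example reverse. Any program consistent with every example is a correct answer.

reverse | map_add(1) | drop(4)

Check, running the answer program on each example:
  [14, 49, 11, -46, 20, -28] -> [-28, 20, -46, 11, 49, 14] -> [-27, 21, -45, 12, 50, 15] -> [50, 15]
  [-32, -45, -34, 48, -14, 48, -49, 23, -30] -> [-30, 23, -49, 48, -14, 48, -34, -45, -32] -> [-29, 24, -48, 49, -13, 49, -33, -44, -31] -> [-13, 49, -33, -44, -31]
  [16, 12, 46, -48, -23, 13, -6, 31] -> [31, -6, 13, -23, -48, 46, 12, 16] -> [32, -5, 14, -22, -47, 47, 13, 17] -> [-47, 47, 13, 17]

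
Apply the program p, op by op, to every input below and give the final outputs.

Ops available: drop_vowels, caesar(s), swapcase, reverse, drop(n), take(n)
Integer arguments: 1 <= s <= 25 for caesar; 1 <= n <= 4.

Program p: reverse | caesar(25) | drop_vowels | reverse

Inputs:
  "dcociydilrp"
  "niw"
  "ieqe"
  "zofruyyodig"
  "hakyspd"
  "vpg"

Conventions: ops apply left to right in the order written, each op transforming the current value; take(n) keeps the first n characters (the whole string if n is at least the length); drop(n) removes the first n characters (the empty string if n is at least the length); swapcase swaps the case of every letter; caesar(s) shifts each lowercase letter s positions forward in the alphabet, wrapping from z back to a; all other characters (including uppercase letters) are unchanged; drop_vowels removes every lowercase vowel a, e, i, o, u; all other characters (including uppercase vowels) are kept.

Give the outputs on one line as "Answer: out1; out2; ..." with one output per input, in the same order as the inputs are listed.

Execution, op by op:
  "dcociydilrp" -> "prlidyicocd" -> "oqkhcxhbnbc" -> "qkhcxhbnbc" -> "cbnbhxchkq"
  "niw" -> "win" -> "vhm" -> "vhm" -> "mhv"
  "ieqe" -> "eqei" -> "dpdh" -> "dpdh" -> "hdpd"
  "zofruyyodig" -> "gidoyyurfoz" -> "fhcnxxtqeny" -> "fhcnxxtqny" -> "ynqtxxnchf"
  "hakyspd" -> "dpsykah" -> "corxjzg" -> "crxjzg" -> "gzjxrc"
  "vpg" -> "gpv" -> "fou" -> "f" -> "f"

"cbnbhxchkq"; "mhv"; "hdpd"; "ynqtxxnchf"; "gzjxrc"; "f"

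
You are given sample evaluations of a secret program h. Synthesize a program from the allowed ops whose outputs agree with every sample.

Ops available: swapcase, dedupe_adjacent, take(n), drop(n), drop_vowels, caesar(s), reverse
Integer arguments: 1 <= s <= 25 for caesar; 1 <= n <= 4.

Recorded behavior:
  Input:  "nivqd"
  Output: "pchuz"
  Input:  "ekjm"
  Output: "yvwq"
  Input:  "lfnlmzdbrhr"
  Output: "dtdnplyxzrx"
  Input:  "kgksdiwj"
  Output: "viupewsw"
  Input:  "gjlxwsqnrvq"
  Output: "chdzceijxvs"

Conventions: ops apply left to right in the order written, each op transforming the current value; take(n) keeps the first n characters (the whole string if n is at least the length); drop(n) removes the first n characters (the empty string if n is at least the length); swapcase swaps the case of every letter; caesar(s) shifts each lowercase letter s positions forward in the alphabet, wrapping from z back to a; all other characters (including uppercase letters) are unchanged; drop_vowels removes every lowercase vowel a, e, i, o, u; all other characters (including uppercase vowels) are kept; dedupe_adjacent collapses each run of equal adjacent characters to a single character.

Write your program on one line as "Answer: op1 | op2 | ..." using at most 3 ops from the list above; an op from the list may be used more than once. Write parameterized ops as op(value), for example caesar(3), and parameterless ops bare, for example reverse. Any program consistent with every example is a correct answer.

reverse | caesar(3) | caesar(9)

Check, running the answer program on each example:
  "nivqd" -> "dqvin" -> "gtylq" -> "pchuz"
  "ekjm" -> "mjke" -> "pmnh" -> "yvwq"
  "lfnlmzdbrhr" -> "rhrbdzmlnfl" -> "ukuegcpoqio" -> "dtdnplyxzrx"
  "kgksdiwj" -> "jwidskgk" -> "mzlgvnjn" -> "viupewsw"
  "gjlxwsqnrvq" -> "qvrnqswxljg" -> "tyuqtvzaomj" -> "chdzceijxvs"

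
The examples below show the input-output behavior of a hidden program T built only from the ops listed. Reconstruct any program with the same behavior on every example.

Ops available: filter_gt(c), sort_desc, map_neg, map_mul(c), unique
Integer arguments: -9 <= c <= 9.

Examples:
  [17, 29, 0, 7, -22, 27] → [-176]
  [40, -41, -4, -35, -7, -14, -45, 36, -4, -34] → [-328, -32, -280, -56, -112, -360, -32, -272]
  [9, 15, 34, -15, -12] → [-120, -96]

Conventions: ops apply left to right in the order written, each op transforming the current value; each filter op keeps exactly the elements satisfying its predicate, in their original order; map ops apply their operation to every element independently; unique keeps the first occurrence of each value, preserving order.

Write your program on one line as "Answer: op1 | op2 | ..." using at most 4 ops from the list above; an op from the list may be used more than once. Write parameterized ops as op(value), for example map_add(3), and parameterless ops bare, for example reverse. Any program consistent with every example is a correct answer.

map_neg | map_mul(8) | filter_gt(3) | map_neg

Check, running the answer program on each example:
  [17, 29, 0, 7, -22, 27] -> [-17, -29, 0, -7, 22, -27] -> [-136, -232, 0, -56, 176, -216] -> [176] -> [-176]
  [40, -41, -4, -35, -7, -14, -45, 36, -4, -34] -> [-40, 41, 4, 35, 7, 14, 45, -36, 4, 34] -> [-320, 328, 32, 280, 56, 112, 360, -288, 32, 272] -> [328, 32, 280, 56, 112, 360, 32, 272] -> [-328, -32, -280, -56, -112, -360, -32, -272]
  [9, 15, 34, -15, -12] -> [-9, -15, -34, 15, 12] -> [-72, -120, -272, 120, 96] -> [120, 96] -> [-120, -96]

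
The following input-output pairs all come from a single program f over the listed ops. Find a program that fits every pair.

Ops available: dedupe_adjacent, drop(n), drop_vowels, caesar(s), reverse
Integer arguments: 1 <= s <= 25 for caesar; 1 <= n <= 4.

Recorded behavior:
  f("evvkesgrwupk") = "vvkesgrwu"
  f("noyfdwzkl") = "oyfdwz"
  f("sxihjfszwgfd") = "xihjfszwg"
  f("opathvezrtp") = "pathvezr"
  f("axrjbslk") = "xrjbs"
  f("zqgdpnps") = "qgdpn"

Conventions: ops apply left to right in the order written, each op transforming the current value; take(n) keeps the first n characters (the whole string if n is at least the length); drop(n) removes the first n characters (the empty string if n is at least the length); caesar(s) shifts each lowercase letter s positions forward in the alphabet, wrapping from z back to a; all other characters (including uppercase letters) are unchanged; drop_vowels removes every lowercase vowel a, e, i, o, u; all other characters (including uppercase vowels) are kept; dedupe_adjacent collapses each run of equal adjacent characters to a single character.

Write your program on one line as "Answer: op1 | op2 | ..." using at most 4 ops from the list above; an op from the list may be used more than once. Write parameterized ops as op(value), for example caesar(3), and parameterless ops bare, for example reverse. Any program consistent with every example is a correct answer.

reverse | drop(2) | reverse | drop(1)

Check, running the answer program on each example:
  "evvkesgrwupk" -> "kpuwrgsekvve" -> "uwrgsekvve" -> "evvkesgrwu" -> "vvkesgrwu"
  "noyfdwzkl" -> "lkzwdfyon" -> "zwdfyon" -> "noyfdwz" -> "oyfdwz"
  "sxihjfszwgfd" -> "dfgwzsfjhixs" -> "gwzsfjhixs" -> "sxihjfszwg" -> "xihjfszwg"
  "opathvezrtp" -> "ptrzevhtapo" -> "rzevhtapo" -> "opathvezr" -> "pathvezr"
  "axrjbslk" -> "klsbjrxa" -> "sbjrxa" -> "axrjbs" -> "xrjbs"
  "zqgdpnps" -> "spnpdgqz" -> "npdgqz" -> "zqgdpn" -> "qgdpn"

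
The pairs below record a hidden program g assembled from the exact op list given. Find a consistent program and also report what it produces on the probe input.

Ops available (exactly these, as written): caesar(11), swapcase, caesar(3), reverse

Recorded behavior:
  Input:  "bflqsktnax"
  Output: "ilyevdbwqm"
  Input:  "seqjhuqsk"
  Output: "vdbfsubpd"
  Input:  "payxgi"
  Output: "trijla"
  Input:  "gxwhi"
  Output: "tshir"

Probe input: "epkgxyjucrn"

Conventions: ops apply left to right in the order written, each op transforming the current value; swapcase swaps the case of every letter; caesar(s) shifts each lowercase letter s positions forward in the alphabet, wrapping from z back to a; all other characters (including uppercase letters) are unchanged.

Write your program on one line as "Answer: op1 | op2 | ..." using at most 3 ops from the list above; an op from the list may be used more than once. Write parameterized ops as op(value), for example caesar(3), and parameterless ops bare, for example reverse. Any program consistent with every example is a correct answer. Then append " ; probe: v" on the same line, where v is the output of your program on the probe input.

caesar(11) | reverse ; probe: "ycnfujirvap"

Check, running the answer program on each example:
  "bflqsktnax" -> "mqwbdveyli" -> "ilyevdbwqm"
  "seqjhuqsk" -> "dpbusfbdv" -> "vdbfsubpd"
  "payxgi" -> "aljirt" -> "trijla"
  "gxwhi" -> "rihst" -> "tshir"
  probe: "epkgxyjucrn" -> "pavrijufncy" -> "ycnfujirvap"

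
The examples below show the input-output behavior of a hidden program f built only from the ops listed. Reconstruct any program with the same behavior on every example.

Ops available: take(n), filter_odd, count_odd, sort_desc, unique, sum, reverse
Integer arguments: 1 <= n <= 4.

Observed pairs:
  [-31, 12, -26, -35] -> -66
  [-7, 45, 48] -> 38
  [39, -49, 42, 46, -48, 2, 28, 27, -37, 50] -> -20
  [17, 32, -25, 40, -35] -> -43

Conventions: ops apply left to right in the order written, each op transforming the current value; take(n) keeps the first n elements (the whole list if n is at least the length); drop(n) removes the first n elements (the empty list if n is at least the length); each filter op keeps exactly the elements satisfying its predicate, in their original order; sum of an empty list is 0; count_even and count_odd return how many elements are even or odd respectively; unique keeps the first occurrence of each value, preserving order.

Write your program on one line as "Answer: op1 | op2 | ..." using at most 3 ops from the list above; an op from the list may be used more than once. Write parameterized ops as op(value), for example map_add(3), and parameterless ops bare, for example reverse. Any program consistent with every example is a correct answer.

reverse | filter_odd | sum

Check, running the answer program on each example:
  [-31, 12, -26, -35] -> [-35, -26, 12, -31] -> [-35, -31] -> -66
  [-7, 45, 48] -> [48, 45, -7] -> [45, -7] -> 38
  [39, -49, 42, 46, -48, 2, 28, 27, -37, 50] -> [50, -37, 27, 28, 2, -48, 46, 42, -49, 39] -> [-37, 27, -49, 39] -> -20
  [17, 32, -25, 40, -35] -> [-35, 40, -25, 32, 17] -> [-35, -25, 17] -> -43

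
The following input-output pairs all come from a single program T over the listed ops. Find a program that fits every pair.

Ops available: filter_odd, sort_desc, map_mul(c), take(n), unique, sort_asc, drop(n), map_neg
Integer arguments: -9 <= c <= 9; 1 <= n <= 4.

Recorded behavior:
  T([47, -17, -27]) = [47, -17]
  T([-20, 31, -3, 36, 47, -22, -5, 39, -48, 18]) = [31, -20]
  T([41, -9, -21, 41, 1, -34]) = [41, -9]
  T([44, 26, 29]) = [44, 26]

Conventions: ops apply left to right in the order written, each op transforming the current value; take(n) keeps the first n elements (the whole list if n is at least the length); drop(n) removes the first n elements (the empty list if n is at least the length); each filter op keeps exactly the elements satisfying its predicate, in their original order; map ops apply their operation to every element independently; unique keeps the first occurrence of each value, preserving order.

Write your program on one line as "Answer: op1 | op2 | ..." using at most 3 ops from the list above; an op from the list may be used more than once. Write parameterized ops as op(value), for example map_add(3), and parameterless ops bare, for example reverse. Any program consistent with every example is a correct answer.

unique | take(2) | sort_desc

Check, running the answer program on each example:
  [47, -17, -27] -> [47, -17, -27] -> [47, -17] -> [47, -17]
  [-20, 31, -3, 36, 47, -22, -5, 39, -48, 18] -> [-20, 31, -3, 36, 47, -22, -5, 39, -48, 18] -> [-20, 31] -> [31, -20]
  [41, -9, -21, 41, 1, -34] -> [41, -9, -21, 1, -34] -> [41, -9] -> [41, -9]
  [44, 26, 29] -> [44, 26, 29] -> [44, 26] -> [44, 26]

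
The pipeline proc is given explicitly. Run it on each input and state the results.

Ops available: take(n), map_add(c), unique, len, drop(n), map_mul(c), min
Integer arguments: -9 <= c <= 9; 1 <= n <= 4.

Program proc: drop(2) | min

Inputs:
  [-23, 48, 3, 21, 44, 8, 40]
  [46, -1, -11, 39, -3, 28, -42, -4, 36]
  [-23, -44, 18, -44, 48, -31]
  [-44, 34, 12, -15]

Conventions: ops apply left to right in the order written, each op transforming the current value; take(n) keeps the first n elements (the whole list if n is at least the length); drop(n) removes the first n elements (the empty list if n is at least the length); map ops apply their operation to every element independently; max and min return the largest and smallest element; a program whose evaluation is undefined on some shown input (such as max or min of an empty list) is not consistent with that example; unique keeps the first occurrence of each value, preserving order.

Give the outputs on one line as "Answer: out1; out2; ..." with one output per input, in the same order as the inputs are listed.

Execution, op by op:
  [-23, 48, 3, 21, 44, 8, 40] -> [3, 21, 44, 8, 40] -> 3
  [46, -1, -11, 39, -3, 28, -42, -4, 36] -> [-11, 39, -3, 28, -42, -4, 36] -> -42
  [-23, -44, 18, -44, 48, -31] -> [18, -44, 48, -31] -> -44
  [-44, 34, 12, -15] -> [12, -15] -> -15

3; -42; -44; -15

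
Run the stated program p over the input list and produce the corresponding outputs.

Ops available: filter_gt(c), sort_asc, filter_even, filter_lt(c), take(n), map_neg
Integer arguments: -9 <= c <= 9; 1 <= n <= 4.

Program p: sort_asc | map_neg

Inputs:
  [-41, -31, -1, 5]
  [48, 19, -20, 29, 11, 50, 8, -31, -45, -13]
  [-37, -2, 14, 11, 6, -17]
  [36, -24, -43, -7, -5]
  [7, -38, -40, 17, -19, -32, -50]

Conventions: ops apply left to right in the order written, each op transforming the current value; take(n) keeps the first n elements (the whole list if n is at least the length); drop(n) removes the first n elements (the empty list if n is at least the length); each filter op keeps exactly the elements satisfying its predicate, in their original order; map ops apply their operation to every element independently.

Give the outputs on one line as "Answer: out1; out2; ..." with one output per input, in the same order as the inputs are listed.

Execution, op by op:
  [-41, -31, -1, 5] -> [-41, -31, -1, 5] -> [41, 31, 1, -5]
  [48, 19, -20, 29, 11, 50, 8, -31, -45, -13] -> [-45, -31, -20, -13, 8, 11, 19, 29, 48, 50] -> [45, 31, 20, 13, -8, -11, -19, -29, -48, -50]
  [-37, -2, 14, 11, 6, -17] -> [-37, -17, -2, 6, 11, 14] -> [37, 17, 2, -6, -11, -14]
  [36, -24, -43, -7, -5] -> [-43, -24, -7, -5, 36] -> [43, 24, 7, 5, -36]
  [7, -38, -40, 17, -19, -32, -50] -> [-50, -40, -38, -32, -19, 7, 17] -> [50, 40, 38, 32, 19, -7, -17]

[41, 31, 1, -5]; [45, 31, 20, 13, -8, -11, -19, -29, -48, -50]; [37, 17, 2, -6, -11, -14]; [43, 24, 7, 5, -36]; [50, 40, 38, 32, 19, -7, -17]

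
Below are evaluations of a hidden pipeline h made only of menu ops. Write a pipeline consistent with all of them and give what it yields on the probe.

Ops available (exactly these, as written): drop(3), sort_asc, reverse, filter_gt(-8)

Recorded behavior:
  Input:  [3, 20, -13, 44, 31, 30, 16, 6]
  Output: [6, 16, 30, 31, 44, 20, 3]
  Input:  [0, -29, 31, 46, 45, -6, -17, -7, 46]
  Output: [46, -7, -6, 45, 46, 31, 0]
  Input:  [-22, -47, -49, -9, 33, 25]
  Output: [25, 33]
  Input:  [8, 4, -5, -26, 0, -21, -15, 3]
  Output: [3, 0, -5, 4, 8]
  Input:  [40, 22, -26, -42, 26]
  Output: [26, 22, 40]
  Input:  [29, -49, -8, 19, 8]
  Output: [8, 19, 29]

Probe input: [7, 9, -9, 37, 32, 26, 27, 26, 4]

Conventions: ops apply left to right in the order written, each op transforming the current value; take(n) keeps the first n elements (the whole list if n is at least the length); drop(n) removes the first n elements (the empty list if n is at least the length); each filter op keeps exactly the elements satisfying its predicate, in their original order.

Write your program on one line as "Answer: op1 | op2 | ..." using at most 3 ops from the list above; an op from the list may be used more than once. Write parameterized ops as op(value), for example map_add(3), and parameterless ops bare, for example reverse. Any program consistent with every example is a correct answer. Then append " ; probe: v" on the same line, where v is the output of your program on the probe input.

filter_gt(-8) | reverse ; probe: [4, 26, 27, 26, 32, 37, 9, 7]

Check, running the answer program on each example:
  [3, 20, -13, 44, 31, 30, 16, 6] -> [3, 20, 44, 31, 30, 16, 6] -> [6, 16, 30, 31, 44, 20, 3]
  [0, -29, 31, 46, 45, -6, -17, -7, 46] -> [0, 31, 46, 45, -6, -7, 46] -> [46, -7, -6, 45, 46, 31, 0]
  [-22, -47, -49, -9, 33, 25] -> [33, 25] -> [25, 33]
  [8, 4, -5, -26, 0, -21, -15, 3] -> [8, 4, -5, 0, 3] -> [3, 0, -5, 4, 8]
  [40, 22, -26, -42, 26] -> [40, 22, 26] -> [26, 22, 40]
  [29, -49, -8, 19, 8] -> [29, 19, 8] -> [8, 19, 29]
  probe: [7, 9, -9, 37, 32, 26, 27, 26, 4] -> [7, 9, 37, 32, 26, 27, 26, 4] -> [4, 26, 27, 26, 32, 37, 9, 7]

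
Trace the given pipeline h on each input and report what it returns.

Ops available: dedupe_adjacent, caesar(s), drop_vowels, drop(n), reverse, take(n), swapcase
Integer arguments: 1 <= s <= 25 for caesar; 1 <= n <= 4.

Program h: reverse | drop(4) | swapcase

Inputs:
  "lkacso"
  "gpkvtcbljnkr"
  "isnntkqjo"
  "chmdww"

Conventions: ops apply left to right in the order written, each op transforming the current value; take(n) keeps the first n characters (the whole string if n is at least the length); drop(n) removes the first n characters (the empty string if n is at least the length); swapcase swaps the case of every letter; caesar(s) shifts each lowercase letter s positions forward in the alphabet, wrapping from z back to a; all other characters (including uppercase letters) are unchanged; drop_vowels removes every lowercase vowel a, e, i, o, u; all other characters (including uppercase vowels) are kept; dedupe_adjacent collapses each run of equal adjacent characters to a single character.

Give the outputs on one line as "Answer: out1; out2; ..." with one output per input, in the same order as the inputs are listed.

Execution, op by op:
  "lkacso" -> "oscakl" -> "kl" -> "KL"
  "gpkvtcbljnkr" -> "rknjlbctvkpg" -> "lbctvkpg" -> "LBCTVKPG"
  "isnntkqjo" -> "ojqktnnsi" -> "tnnsi" -> "TNNSI"
  "chmdww" -> "wwdmhc" -> "hc" -> "HC"

"KL"; "LBCTVKPG"; "TNNSI"; "HC"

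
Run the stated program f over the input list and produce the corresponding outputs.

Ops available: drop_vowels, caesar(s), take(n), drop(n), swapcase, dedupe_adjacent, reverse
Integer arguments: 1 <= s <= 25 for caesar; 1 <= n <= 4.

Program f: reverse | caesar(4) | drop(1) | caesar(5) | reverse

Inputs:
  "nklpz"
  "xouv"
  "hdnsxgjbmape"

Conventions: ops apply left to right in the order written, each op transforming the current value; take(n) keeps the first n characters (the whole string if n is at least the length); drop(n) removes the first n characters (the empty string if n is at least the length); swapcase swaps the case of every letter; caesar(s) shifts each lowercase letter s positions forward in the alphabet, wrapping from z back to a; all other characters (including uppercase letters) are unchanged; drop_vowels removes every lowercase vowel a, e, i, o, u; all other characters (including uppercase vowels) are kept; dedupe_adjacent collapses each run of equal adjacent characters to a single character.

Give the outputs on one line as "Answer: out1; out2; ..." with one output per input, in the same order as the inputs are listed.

Execution, op by op:
  "nklpz" -> "zplkn" -> "dtpor" -> "tpor" -> "yutw" -> "wtuy"
  "xouv" -> "vuox" -> "zysb" -> "ysb" -> "dxg" -> "gxd"
  "hdnsxgjbmape" -> "epambjgxsndh" -> "iteqfnkbwrhl" -> "teqfnkbwrhl" -> "yjvkspgbwmq" -> "qmwbgpskvjy"

"wtuy"; "gxd"; "qmwbgpskvjy"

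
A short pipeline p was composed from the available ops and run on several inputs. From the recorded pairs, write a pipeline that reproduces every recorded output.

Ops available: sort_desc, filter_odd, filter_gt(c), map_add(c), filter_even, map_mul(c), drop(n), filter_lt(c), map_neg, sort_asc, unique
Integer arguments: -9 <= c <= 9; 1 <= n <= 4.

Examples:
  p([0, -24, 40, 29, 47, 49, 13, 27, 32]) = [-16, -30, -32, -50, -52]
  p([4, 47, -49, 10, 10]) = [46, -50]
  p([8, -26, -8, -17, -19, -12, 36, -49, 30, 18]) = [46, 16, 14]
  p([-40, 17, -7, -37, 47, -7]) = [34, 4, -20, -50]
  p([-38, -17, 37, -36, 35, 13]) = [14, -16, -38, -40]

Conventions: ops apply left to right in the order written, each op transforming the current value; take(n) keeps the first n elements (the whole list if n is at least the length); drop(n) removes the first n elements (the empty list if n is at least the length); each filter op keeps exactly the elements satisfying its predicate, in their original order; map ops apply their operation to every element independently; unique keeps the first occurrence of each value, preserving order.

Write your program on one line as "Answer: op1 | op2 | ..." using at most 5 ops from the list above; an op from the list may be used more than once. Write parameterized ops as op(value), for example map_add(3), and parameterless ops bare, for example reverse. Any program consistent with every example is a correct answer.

filter_odd | unique | map_mul(-1) | map_add(-3) | sort_desc

Check, running the answer program on each example:
  [0, -24, 40, 29, 47, 49, 13, 27, 32] -> [29, 47, 49, 13, 27] -> [29, 47, 49, 13, 27] -> [-29, -47, -49, -13, -27] -> [-32, -50, -52, -16, -30] -> [-16, -30, -32, -50, -52]
  [4, 47, -49, 10, 10] -> [47, -49] -> [47, -49] -> [-47, 49] -> [-50, 46] -> [46, -50]
  [8, -26, -8, -17, -19, -12, 36, -49, 30, 18] -> [-17, -19, -49] -> [-17, -19, -49] -> [17, 19, 49] -> [14, 16, 46] -> [46, 16, 14]
  [-40, 17, -7, -37, 47, -7] -> [17, -7, -37, 47, -7] -> [17, -7, -37, 47] -> [-17, 7, 37, -47] -> [-20, 4, 34, -50] -> [34, 4, -20, -50]
  [-38, -17, 37, -36, 35, 13] -> [-17, 37, 35, 13] -> [-17, 37, 35, 13] -> [17, -37, -35, -13] -> [14, -40, -38, -16] -> [14, -16, -38, -40]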